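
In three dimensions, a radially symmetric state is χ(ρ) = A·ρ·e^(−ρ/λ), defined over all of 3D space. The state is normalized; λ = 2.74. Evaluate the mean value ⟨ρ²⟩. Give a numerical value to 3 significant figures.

⟨ρ^2⟩ ≈ 56.3

⟨ρ²⟩ = ∫ ρ^2 |χ|² 4πρ² dρ over the full domain.
With ∫₀^∞ ρ^6 e^(−αρ) dρ = 6!/α^7, since the A² factors cancel between numerator and denominator, ⟨ρ²⟩ = 15·λ^2/2.
With λ = 2.74, ⟨ρ^2⟩ = 56.31.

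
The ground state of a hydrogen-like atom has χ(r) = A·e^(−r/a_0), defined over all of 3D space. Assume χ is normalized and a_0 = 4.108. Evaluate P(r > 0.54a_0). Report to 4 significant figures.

P ≈ 0.9044

Integrate the radial probability density 4πr²|χ|² over r > 0.54a_0.
The full normalization integral is A²·[π·a_0^3] = 1, fixing A².
Let u = r/a_0; then A², 4π and the length scale all cancel, so P = ∫_{0.54}^{∞} u^2·e^(-2·u) du ÷ ∫_{0}^{∞} u^2·e^(-2·u) du.
Using ∫ u^2·e^(-2·u) du = -(2·u^2 + 2·u + 1)·e^(-2·u)/4, the numerator is 3329·e^(-27/25)/5000 and the denominator is 1/4.
Taking the ratio yields P = 0.90441.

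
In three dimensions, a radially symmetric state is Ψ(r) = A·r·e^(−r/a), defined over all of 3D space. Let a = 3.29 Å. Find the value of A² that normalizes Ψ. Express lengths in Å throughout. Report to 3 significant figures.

A^2 ≈ 0.000275 Å^(-5)

Normalization requires ∫|Ψ|² 4πr² dr = 1, integrated from 0 to ∞.
In 3D with spherical symmetry the volume element is 4πr² dr.
With Ψ = A·r·e^(−r/a), the integral evaluates to A²·[3·π·a^5].
Setting this equal to 1 gives A² = 1/(3·π·a^5).
With a = 3.29: A² = 0.0002753 and A = 0.01659.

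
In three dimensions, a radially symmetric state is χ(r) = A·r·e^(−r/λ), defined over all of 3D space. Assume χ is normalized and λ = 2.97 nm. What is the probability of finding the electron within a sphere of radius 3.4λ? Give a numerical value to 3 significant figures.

With dV = 4πr²dr, the probability is ∫|χ|² dV over r ≤ 3.4λ.
The full normalization integral is A²·[3·π·λ^5] = 1, fixing A².
In terms of u = r/λ (A², 4π and the length scale all cancel between numerator and denominator), P = [∫_{0}^{3.4} u^4·e^(-2·u) du] / [∫_{0}^{∞} u^4·e^(-2·u) du].
An antiderivative of u^4·e^(-2·u) is -(u^4/2 + u^3 + 3·u^2/2 + 3·u/2 + 3/4)·e^(-2·u); evaluating from 0 to 3.4 gives ≈ 0.60598, while the full integral is 3/4.
This evaluates to P = 0.8080.

P ≈ 0.808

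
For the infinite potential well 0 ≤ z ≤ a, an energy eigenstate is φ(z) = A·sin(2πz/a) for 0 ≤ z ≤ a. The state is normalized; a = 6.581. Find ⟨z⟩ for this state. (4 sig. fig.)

⟨z⟩ ≈ 3.291

By definition ⟨z⟩ = ∫ z |φ(z)|² dz.
Using sin²θ = (1 − cos 2θ)/2, the ratio of the moment integral to the normalization integral gives ⟨z⟩ = a/2.
Putting a = 6.581 gives 3.2905.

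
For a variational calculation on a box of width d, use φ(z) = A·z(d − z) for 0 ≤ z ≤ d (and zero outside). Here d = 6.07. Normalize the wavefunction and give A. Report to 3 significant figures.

We need A² ∫|f|² dz = 1, taking the integral from 0 to d.
Expanding the polynomial and integrating term by term, with φ = A·z(d − z), the integral evaluates to A²·[d^5/30].
Setting this equal to 1 gives A² = 1/(d^5/30).
Substituting d = 6.07 gives A² = 0.003641, so A = 0.06034.

A ≈ 0.0603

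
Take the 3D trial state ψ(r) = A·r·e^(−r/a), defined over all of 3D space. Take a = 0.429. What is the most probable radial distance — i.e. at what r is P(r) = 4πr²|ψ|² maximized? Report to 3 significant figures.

Differentiate P(r) = 4πr²|ψ|² with respect to r and set to zero.
Solving yields r = 2·a.
With a = 0.429, the most probable radial distance is 0.8580.

r ≈ 0.858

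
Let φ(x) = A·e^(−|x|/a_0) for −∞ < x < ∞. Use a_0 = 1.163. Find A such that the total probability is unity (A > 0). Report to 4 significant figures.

Normalization requires ∫|φ|² dx = 1, integrated from −∞ to ∞.
The integral (without the A² prefactor) comes out to a_0.
So A² = (a_0)^(−1).
Plugging in a_0 = 1.163 yields A = 0.92728.

A ≈ 0.9273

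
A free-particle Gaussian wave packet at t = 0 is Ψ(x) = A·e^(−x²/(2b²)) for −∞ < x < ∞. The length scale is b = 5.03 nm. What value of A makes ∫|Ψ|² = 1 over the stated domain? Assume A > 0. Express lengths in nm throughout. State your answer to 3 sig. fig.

The normalization condition is ∫|Ψ|² dx = 1 from −∞ to ∞.
Using the Gaussian integral ∫_{−∞}^{∞} e^(−αx²) dx = √(π/α), ∫|Ψ|² dx = A²·(√(π)·b).
Plugging in b = 5.03 yields A = 0.3349.

A ≈ 0.335 nm^(-1/2)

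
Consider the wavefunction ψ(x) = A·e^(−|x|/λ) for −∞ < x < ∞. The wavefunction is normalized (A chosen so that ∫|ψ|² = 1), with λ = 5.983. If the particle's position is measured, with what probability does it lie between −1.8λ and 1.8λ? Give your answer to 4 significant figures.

|ψ|² is the probability density, so P = ∫_{−1.8λ}^{1.8λ} |ψ|² dx.
Since A² = 1/(λ), this is the region integral divided by the full normalization integral.
Both integrals are even about x = 0, so only the x ≥ 0 halves are needed (the factors of 2 cancel). In terms of u = x/λ (A² and the length scale cancel between numerator and denominator), P = [∫_{0}^{1.8} e^(-2·u) du] / [∫_{0}^{∞} e^(-2·u) du].
With ∫ e^(-2·u) du = -e^(-2·u)/2 + C, the region integral is 1/2 - e^(-18/5)/2 and the full one is 1/2.
The result is P = 0.97268.

P ≈ 0.9727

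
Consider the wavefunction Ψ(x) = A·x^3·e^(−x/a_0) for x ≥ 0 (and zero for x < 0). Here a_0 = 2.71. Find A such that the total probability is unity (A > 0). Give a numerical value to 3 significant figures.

The normalization condition is ∫|Ψ|² dx = 1 from 0 to ∞.
Recall ∫₀^∞ x^m e^(−x/β) dx = m!·β^(m+1), carrying out the integral gives A² · 45·a_0^7/8.
Substituting a_0 = 2.71 gives A² = 0.0001656, so A = 0.01287.

A ≈ 0.0129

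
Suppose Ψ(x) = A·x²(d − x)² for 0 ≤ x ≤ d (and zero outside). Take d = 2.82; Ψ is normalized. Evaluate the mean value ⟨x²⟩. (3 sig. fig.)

⟨x^2⟩ ≈ 2.17

By definition ⟨x²⟩ = ∫ x^2 |Ψ(x)|² dx.
Expanding the polynomial and integrating term by term, evaluating both integrals, ⟨x²⟩ = 3·d^2/11.
Putting d = 2.82 gives 2.169.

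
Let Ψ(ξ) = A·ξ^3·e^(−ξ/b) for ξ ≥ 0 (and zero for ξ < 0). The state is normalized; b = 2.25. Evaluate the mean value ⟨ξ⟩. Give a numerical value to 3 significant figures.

⟨ξ⟩ = ∫ ξ |Ψ|² dξ over the full domain.
With ∫₀^∞ ξ^7 e^(−αξ) dξ = 7!/α^8, evaluating both integrals, ⟨ξ⟩ = 7·b/2.
With b = 2.25, ⟨ξ⟩ = 7.875.

⟨ξ⟩ ≈ 7.88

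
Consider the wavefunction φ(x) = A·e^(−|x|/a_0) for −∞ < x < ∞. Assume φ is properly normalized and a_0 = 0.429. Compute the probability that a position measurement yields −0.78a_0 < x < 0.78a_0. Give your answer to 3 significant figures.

P ≈ 0.790

P = ∫_{−0.78a_0}^{0.78a_0} |φ(x)|² dx.
The normalization integral ∫|φ|²dx over the whole domain equals a_0·A², and A² cancels in the ratio.
By symmetry take twice the x ≥ 0 contribution in numerator and denominator; the 2's cancel. Substituting u = x/a_0, A² and the length scale cancel in the ratio: P = ∫_{0}^{0.78} e^(-2·u) du / ∫_{0}^{∞} e^(-2·u) du.
Using ∫ e^(-2·u) du = -e^(-2·u)/2, the numerator is 1/2 - e^(-39/25)/2 and the denominator is 1/2.
Taking the ratio, P = 0.7899.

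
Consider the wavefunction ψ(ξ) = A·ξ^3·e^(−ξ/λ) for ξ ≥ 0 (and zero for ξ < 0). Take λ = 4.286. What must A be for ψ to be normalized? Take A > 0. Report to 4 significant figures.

Normalization requires ∫|ψ|² dξ = 1, integrated from 0 to ∞.
∫|ψ|² dξ = A²·(45·λ^7/8).
So A² = (45·λ^7/8)^(−1).
Plugging in λ = 4.286 yields A = 0.0025868.

A ≈ 0.002587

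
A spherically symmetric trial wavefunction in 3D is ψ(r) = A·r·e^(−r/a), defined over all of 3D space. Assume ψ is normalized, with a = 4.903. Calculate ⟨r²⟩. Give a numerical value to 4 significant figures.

⟨r^2⟩ ≈ 180.3

⟨r²⟩ = ∫ r^2 |ψ|² 4πr² dr over the full domain.
Evaluating both integrals, ⟨r²⟩ = 15·a^2/2.
Putting a = 4.903 gives 180.30.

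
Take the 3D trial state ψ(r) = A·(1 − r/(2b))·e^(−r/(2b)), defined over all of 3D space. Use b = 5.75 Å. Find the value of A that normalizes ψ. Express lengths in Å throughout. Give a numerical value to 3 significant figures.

A ≈ 0.0145 Å^(-3/2)

The normalization condition is ∫|ψ|² 4πr² dr = 1 from 0 to ∞.
In 3D with spherical symmetry the volume element is 4πr² dr.
Carrying out the integral gives A² · 8·π·b^3.
So A² = (8·π·b^3)^(−1).
Plugging in b = 5.75 yields A = 0.01447.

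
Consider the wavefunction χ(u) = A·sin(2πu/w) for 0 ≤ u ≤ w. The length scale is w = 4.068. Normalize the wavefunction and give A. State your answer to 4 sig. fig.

Require ∫ |χ|² du = 1 over the whole domain.
The integral (without the A² prefactor) comes out to w/2.
So A² = (w/2)^(−1).
Substituting w = 4.068 gives A² = 0.49164, so A = 0.70117.

A ≈ 0.7012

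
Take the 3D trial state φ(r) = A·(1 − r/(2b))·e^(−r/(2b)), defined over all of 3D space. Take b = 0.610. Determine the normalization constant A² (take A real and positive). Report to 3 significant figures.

We need A² ∫|f|² 4πr² dr = 1, taking the integral from 0 to ∞.
In 3D with spherical symmetry the volume element is 4πr² dr.
Carrying out the integral gives A² · 8·π·b^3.
So A² = (8·π·b^3)^(−1).
Substituting b = 0.610 gives A² = 0.1753, so A = 0.4187.

A^2 ≈ 0.175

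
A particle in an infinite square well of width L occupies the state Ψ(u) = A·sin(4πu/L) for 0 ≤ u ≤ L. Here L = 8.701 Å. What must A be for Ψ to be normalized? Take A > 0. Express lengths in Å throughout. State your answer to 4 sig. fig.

Require ∫ |Ψ|² du = 1 over the whole domain.
Carrying out the integral gives A² · L/2.
Hence A² = 1/[L/2].
With L = 8.701: A² = 0.22986 and A = 0.47944.

A ≈ 0.4794 Å^(-1/2)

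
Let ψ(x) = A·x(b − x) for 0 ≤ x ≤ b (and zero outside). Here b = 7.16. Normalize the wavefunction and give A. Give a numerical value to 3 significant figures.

A ≈ 0.0399

The normalization condition is ∫|ψ|² dx = 1 from 0 to b.
Expanding the polynomial and integrating term by term, the integral (without the A² prefactor) comes out to b^5/30.
Hence A² = 1/[b^5/30].
Plugging in b = 7.16 yields A = 0.03993.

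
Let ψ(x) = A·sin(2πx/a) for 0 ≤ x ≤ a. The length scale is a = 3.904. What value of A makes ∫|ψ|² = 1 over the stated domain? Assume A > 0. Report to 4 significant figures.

Require ∫ |ψ|² dx = 1 over the whole domain.
Using sin²θ = (1 − cos 2θ)/2, the integral (without the A² prefactor) comes out to a/2.
Setting this equal to 1 gives A² = 1/(a/2).
With a = 3.904: A² = 0.51230 and A = 0.71575.

A ≈ 0.7157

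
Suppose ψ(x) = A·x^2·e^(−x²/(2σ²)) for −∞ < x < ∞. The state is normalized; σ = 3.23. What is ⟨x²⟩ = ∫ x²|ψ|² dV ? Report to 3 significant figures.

By definition ⟨x²⟩ = ∫ x^2 |ψ(x)|² dx.
The ratio of the moment integral to the normalization integral gives ⟨x²⟩ = 5·σ^2/2.
Putting σ = 3.23 gives 26.08.

⟨x^2⟩ ≈ 26.1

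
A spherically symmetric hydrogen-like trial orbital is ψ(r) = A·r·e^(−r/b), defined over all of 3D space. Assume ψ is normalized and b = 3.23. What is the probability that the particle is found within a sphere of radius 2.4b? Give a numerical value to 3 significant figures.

P = ∫ |ψ|² 4πr² dr over r ≤ 2.4b.
A² is fixed by ∫₀^∞ 4πr²|ψ|² dr = 1, i.e. A² = (3·π·b^5)^(−1).
Substituting u = r/b, A², 4π and the length scale all cancel in the ratio: P = ∫_{0}^{2.4} u^4·e^(-2·u) du / ∫_{0}^{∞} u^4·e^(-2·u) du.
An antiderivative of u^4·e^(-2·u) is -(u^4/2 + u^3 + 3·u^2/2 + 3·u/2 + 3/4)·e^(-2·u); evaluating from 0 to 2.4 gives ≈ 0.39281, while the full integral is 3/4.
Taking the ratio yields P = 0.5237.

P ≈ 0.524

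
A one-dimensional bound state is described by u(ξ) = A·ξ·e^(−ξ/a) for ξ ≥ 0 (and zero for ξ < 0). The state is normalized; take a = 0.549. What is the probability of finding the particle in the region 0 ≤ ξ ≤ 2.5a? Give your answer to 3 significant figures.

P = ∫_{0}^{2.5a} |u(ξ)|² dξ.
Since A² = 1/(a^3/4), this is the region integral divided by the full normalization integral.
Let t = ξ/a; then A² and the length scale cancel, so P = ∫_{0}^{2.5} t^2·e^(-2·t) dt ÷ ∫_{0}^{∞} t^2·e^(-2·t) dt.
Using ∫ t^2·e^(-2·t) dt = -(2·t^2 + 2·t + 1)·e^(-2·t)/4, the numerator is 1/4 - 37·e^(-5)/8 and the denominator is 1/4.
Evaluating gives P = 0.8753.

P ≈ 0.875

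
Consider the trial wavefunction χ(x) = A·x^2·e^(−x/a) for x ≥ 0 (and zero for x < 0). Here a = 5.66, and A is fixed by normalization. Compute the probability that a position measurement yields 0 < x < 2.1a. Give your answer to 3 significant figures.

P ≈ 0.410

The probability is P = ∫ |χ|² dx over [0, 2.1a].
With A² fixed by ∫|χ|² = 1, i.e. A² = (3·a^5/4)^(−1), substitute and integrate.
Substituting u = x/a, A² and the length scale cancel in the ratio: P = ∫_{0}^{2.1} u^4·e^(-2·u) du / ∫_{0}^{∞} u^4·e^(-2·u) du.
Using ∫ u^4·e^(-2·u) du = -(u^4/2 + u^3 + 3·u^2/2 + 3·u/2 + 3/4)·e^(-2·u), the numerator is ≈ 0.30763 and the denominator is 3/4.
The result is P = 0.4102.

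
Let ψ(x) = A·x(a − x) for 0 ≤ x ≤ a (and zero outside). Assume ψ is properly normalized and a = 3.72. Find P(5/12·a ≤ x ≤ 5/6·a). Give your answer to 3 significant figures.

|ψ|² is the probability density, so P = ∫_{5/12·a}^{5/6·a} |ψ|² dx.
The normalization integral ∫|ψ|²dx over the whole domain equals a^5/30·A², and A² cancels in the ratio.
Substituting u = x/a, A² and the length scale cancel in the ratio: P = ∫_{5/12}^{5/6} u^2·(1 - u)^2 du / ∫_{0}^{1} u^2·(1 - u)^2 du.
With ∫ u^2·(1 - u)^2 du = u^3·(6·u^2 - 15·u + 10)/30 + C, the region integral is ≈ 0.020596 and the full one is 1/30.
This works out to P = 0.6179.

P ≈ 0.618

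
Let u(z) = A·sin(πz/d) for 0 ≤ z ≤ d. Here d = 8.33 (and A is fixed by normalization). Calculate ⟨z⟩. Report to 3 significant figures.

⟨z⟩ = ∫ z |u|² dz over the full domain.
The ratio of the moment integral to the normalization integral gives ⟨z⟩ = d/2.
With d = 8.33, ⟨z⟩ = 4.165.

⟨z⟩ ≈ 4.17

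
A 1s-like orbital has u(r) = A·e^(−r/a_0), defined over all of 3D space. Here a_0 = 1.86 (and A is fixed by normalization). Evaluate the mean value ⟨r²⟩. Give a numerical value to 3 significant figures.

⟨r^2⟩ ≈ 10.4

By definition ⟨r²⟩ = ∫ r^2 |u(r)|² 4πr² dr.
Using ∫₀^∞ rⁿ e^(−αr) dr = n!/αⁿ⁺¹, the ratio of the moment integral to the normalization integral gives ⟨r²⟩ = 3·a_0^2.
Putting a_0 = 1.86 gives 10.38.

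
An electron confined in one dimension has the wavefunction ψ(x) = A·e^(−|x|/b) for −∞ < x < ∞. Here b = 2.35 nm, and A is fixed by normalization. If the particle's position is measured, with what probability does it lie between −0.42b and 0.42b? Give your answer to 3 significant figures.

P ≈ 0.568

The probability is P = ∫ |ψ|² dx over [−0.42b, 0.42b].
With A² fixed by ∫|ψ|² = 1, i.e. A² = (b)^(−1), substitute and integrate.
Both integrals are even about x = 0, so only the x ≥ 0 halves are needed (the factors of 2 cancel). In terms of u = x/b (A² and the length scale cancel between numerator and denominator), P = [∫_{0}^{0.42} e^(-2·u) du] / [∫_{0}^{∞} e^(-2·u) du].
With ∫ e^(-2·u) du = -e^(-2·u)/2 + C, the region integral is 1/2 - e^(-21/25)/2 and the full one is 1/2.
Taking the ratio, P = 0.5683.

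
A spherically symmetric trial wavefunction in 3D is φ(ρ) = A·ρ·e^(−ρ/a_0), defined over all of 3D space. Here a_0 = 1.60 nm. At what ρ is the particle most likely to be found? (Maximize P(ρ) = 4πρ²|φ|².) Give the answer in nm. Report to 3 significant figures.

ρ ≈ 3.20 nm

Set d/dρ [P(ρ) = 4πρ²|φ|²] = 0 and solve for ρ > 0.
Solving yields ρ = 2·a_0.
With a_0 = 1.60, the most probable radial distance is 3.200 nm.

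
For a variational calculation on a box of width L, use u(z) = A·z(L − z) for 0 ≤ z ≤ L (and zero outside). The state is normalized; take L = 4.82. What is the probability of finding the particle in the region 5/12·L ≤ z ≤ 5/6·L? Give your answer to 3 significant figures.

P ≈ 0.618

The probability is P = ∫ |u|² dz over [5/12·L, 5/6·L].
Since A² = 1/(L^5/30), this is the region integral divided by the full normalization integral.
Let t = z/L; then A² and the length scale cancel, so P = ∫_{5/12}^{5/6} t^2·(1 - t)^2 dt ÷ ∫_{0}^{1} t^2·(1 - t)^2 dt.
Using ∫ t^2·(1 - t)^2 dt = t^3·(6·t^2 - 15·t + 10)/30, the numerator is ≈ 0.020596 and the denominator is 1/30.
Taking the ratio, P = 0.6179.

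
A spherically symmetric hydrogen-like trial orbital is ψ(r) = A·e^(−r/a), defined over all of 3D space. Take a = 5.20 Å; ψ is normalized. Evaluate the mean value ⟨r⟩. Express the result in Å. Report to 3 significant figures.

⟨r⟩ ≈ 7.80 Å

⟨r⟩ = ∫ r |ψ|² 4πr² dr over the full domain.
Using ∫₀^∞ rⁿ e^(−αr) dr = n!/αⁿ⁺¹, evaluating both integrals, ⟨r⟩ = 3·a/2.
With a = 5.20, ⟨r⟩ = 7.800.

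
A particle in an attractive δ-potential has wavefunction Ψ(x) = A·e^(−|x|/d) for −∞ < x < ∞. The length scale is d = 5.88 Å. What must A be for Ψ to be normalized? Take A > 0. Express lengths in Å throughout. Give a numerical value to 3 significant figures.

The normalization condition is ∫|Ψ|² dx = 1 from −∞ to ∞.
With ∫₀^∞ x^0 e^(−αx) dx = 0!/α^1, carrying out the integral gives A² · d.
Substituting d = 5.88 gives A² = 0.1701, so A = 0.4124.

A ≈ 0.412 Å^(-1/2)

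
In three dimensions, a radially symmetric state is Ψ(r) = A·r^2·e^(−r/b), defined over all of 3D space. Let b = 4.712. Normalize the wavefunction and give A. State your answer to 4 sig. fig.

A ≈ 0.0005237

We need A² ∫|f|² 4πr² dr = 1, taking the integral from 0 to ∞.
The angular integral contributes 4π, leaving ∫₀^∞ r²|Ψ|² dr.
With ∫₀^∞ r^6 e^(−αr) dr = 6!/α^7, carrying out the integral gives A² · 45·π·b^7/2.
So A² = (45·π·b^7/2)^(−1).
With b = 4.712: A² = 2.7430E-7 and A = 0.00052374.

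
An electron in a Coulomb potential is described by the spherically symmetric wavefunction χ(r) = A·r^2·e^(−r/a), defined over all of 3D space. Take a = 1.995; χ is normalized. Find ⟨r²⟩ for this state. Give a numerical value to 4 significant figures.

⟨r^2⟩ ≈ 55.72

⟨r²⟩ = ∫ r^2 |χ|² 4πr² dr over the full domain.
Using ∫₀^∞ rⁿ e^(−αr) dr = n!/αⁿ⁺¹, the ratio of the moment integral to the normalization integral gives ⟨r²⟩ = 14·a^2.
With a = 1.995, ⟨r^2⟩ = 55.720.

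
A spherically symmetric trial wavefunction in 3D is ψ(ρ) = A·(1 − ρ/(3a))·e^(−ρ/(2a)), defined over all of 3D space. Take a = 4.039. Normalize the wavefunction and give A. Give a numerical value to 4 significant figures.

A ≈ 0.04256

The normalization condition is ∫|ψ|² 4πρ² dρ = 1 from 0 to ∞.
Recall ∫₀^∞ ρ^m e^(−ρ/β) dρ = m!·β^(m+1), the integral (without the A² prefactor) comes out to 8·π·a^3/3.
So A² = (8·π·a^3/3)^(−1).
With a = 4.039: A² = 0.0018116 and A = 0.042563.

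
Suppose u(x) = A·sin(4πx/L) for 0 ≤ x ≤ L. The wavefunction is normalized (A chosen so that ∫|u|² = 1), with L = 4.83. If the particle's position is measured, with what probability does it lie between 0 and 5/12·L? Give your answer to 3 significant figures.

P ≈ 0.451

|u|² is the probability density, so P = ∫_{0}^{5/12·L} |u|² dx.
The normalization integral ∫|u|²dx over the whole domain equals L/2·A², and A² cancels in the ratio.
Let t = x/L; then A² and the length scale cancel, so P = ∫_{0}^{5/12} sin(4·π·t)^2 dt ÷ ∫_{0}^{1} sin(4·π·t)^2 dt.
With ∫ sin(4·π·t)^2 dt = t/2 - sin(4·π·t)·cos(4·π·t)/(8·π) + C, the region integral is √(3)/(32·π) + 5/24 and the full one is 1/2.
The result is P = √(3)/(16·π) + 5/12.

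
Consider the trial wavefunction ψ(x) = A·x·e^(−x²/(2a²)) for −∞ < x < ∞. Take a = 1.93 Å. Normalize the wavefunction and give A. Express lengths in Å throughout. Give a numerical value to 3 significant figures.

A ≈ 0.396 Å^(-3/2)

The normalization condition is ∫|ψ|² dx = 1 from −∞ to ∞.
Using the Gaussian integral ∫_{−∞}^{∞} e^(−αx²) dx = √(π/α), the integral (without the A² prefactor) comes out to √(π)·a^3/2.
With a = 1.93: A² = 0.1570 and A = 0.3962.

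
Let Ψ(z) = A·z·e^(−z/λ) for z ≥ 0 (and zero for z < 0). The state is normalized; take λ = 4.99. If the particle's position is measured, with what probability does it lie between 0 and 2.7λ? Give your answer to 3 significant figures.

P ≈ 0.905

The probability is P = ∫ |Ψ|² dz over [0, 2.7λ].
The normalization integral ∫|Ψ|²dz over the whole domain equals λ^3/4·A², and A² cancels in the ratio.
Let u = z/λ; then A² and the length scale cancel, so P = ∫_{0}^{2.7} u^2·e^(-2·u) du ÷ ∫_{0}^{∞} u^2·e^(-2·u) du.
An antiderivative of u^2·e^(-2·u) is -(2·u^2 + 2·u + 1)·e^(-2·u)/4; evaluating from 0 to 2.7 gives 1/4 - 1049·e^(-27/5)/200, while the full integral is 1/4.
Evaluating gives P = 0.9052.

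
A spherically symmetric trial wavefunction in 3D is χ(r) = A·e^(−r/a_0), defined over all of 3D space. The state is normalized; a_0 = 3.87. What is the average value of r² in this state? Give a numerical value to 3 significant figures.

⟨r^2⟩ ≈ 44.9

By definition ⟨r²⟩ = ∫ r^2 |χ(r)|² 4πr² dr.
With ∫₀^∞ r^4 e^(−αr) dr = 4!/α^5, the ratio of the moment integral to the normalization integral gives ⟨r²⟩ = 3·a_0^2.
Putting a_0 = 3.87 gives 44.93.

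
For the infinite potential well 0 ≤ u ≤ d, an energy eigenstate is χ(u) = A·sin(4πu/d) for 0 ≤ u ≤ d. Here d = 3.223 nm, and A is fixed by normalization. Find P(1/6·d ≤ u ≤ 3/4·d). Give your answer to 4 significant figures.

|χ|² is the probability density, so P = ∫_{1/6·d}^{3/4·d} |χ|² du.
Since A² = 1/(d/2), this is the region integral divided by the full normalization integral.
In terms of t = u/d (A² and the length scale cancel between numerator and denominator), P = [∫_{1/6}^{3/4} sin(4·π·t)^2 dt] / [∫_{0}^{1} sin(4·π·t)^2 dt].
With ∫ sin(4·π·t)^2 dt = t/2 - sin(4·π·t)·cos(4·π·t)/(8·π) + C, the region integral is -√(3)/(32·π) + 7/24 and the full one is 1/2.
This works out to P = -√(3)/(16·π) + 7/12.

P ≈ 0.5489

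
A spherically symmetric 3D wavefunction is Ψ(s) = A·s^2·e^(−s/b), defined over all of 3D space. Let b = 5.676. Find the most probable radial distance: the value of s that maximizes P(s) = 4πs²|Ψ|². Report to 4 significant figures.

s ≈ 17.03

Set d/ds [P(s) = 4πs²|Ψ|²] = 0 and solve for s > 0.
Solving yields s = 3·b.
With b = 5.676, the most probable radial distance is 17.028.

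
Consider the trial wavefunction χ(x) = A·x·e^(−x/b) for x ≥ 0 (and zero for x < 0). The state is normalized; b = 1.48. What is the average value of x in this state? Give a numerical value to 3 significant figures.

⟨x⟩ ≈ 2.22

⟨x⟩ = ∫ x |χ|² dx over the full domain.
Using ∫₀^∞ xⁿ e^(−αx) dx = n!/αⁿ⁺¹, the ratio of the moment integral to the normalization integral gives ⟨x⟩ = 3·b/2.
Putting b = 1.48 gives 2.220.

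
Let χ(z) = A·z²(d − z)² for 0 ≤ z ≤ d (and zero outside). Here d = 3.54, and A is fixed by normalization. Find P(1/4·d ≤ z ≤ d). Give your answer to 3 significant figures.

P = ∫_{1/4·d}^{d} |χ(z)|² dz.
The normalization integral ∫|χ|²dz over the whole domain equals d^9/630·A², and A² cancels in the ratio.
Substituting u = z/d, A² and the length scale cancel in the ratio: P = ∫_{1/4}^{1} u^4·(1 - u)^4 du / ∫_{0}^{1} u^4·(1 - u)^4 du.
With ∫ u^4·(1 - u)^4 du = u^5·(70·u^4 - 315·u^3 + 540·u^2 - 420·u + 126)/630 + C, the region integral is ≈ 0.0015096 and the full one is 1/630.
Evaluating gives P = 0.9511.

P ≈ 0.951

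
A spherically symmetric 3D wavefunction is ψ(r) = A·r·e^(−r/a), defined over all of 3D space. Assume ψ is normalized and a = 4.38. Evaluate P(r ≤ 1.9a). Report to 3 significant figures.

P ≈ 0.332

P = ∫ |ψ|² 4πr² dr over r ≤ 1.9a.
The full normalization integral is A²·[3·π·a^5] = 1, fixing A².
In terms of u = r/a (A², 4π and the length scale all cancel between numerator and denominator), P = [∫_{0}^{1.9} u^4·e^(-2·u) du] / [∫_{0}^{∞} u^4·e^(-2·u) du].
An antiderivative of u^4·e^(-2·u) is -(u^4/2 + u^3 + 3·u^2/2 + 3·u/2 + 3/4)·e^(-2·u); evaluating from 0 to 1.9 gives ≈ 0.24912, while the full integral is 3/4.
The region integral divided by the full integral gives P = 0.3322.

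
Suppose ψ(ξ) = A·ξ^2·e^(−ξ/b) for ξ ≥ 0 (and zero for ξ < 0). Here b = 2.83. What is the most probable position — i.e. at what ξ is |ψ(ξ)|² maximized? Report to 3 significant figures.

Differentiate |ψ(ξ)|² with respect to ξ and set to zero.
This gives ξ = 2·b.
With b = 2.83, the most probable position is 5.660.

ξ ≈ 5.66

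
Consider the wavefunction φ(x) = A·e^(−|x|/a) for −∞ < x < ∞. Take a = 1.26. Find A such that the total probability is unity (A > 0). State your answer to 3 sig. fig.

The normalization condition is ∫|φ|² dx = 1 from −∞ to ∞.
Recall ∫₀^∞ x^m e^(−x/β) dx = m!·β^(m+1), ∫|φ|² dx = A²·(a).
Substituting a = 1.26 gives A² = 0.7937, so A = 0.8909.

A ≈ 0.891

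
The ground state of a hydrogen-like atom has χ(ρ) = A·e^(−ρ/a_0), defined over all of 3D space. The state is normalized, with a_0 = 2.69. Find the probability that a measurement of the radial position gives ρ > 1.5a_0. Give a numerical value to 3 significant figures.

P ≈ 0.423

With dV = 4πρ²dρ, the probability is ∫|χ|² dV over ρ > 1.5a_0.
The full normalization integral is A²·[π·a_0^3] = 1, fixing A².
In terms of u = ρ/a_0 (A², 4π and the length scale all cancel between numerator and denominator), P = [∫_{1.5}^{∞} u^2·e^(-2·u) du] / [∫_{0}^{∞} u^2·e^(-2·u) du].
With ∫ u^2·e^(-2·u) du = -(2·u^2 + 2·u + 1)·e^(-2·u)/4 + C, the region integral is 17·e^(-3)/8 and the full one is 1/4.
The region integral divided by the full integral gives P = 0.4232.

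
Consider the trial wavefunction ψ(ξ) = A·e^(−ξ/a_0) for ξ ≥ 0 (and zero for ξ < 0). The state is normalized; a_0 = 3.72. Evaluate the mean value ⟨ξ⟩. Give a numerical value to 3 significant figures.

⟨ξ⟩ ≈ 1.86

The expectation value is the |ψ|²-weighted average of ξ: ∫ ξ|ψ|² dξ.
The ratio of the moment integral to the normalization integral gives ⟨ξ⟩ = a_0/2.
With a_0 = 3.72, ⟨ξ⟩ = 1.860.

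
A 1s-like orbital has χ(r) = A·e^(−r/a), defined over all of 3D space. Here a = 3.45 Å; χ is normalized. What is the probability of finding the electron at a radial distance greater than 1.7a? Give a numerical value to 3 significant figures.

P ≈ 0.340

P = ∫ |χ|² 4πr² dr over r > 1.7a.
A² is fixed by ∫₀^∞ 4πr²|χ|² dr = 1, i.e. A² = (π·a^3)^(−1).
Let u = r/a; then A², 4π and the length scale all cancel, so P = ∫_{1.7}^{∞} u^2·e^(-2·u) du ÷ ∫_{0}^{∞} u^2·e^(-2·u) du.
An antiderivative of u^2·e^(-2·u) is -(2·u^2 + 2·u + 1)·e^(-2·u)/4; evaluating from 1.7 to ∞ gives 509·e^(-17/5)/200, while the full integral is 1/4.
Taking the ratio yields P = 0.3397.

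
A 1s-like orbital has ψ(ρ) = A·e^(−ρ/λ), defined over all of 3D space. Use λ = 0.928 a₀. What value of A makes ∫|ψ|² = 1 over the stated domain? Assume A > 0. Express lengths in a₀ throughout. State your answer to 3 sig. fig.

Require ∫ |ψ|² 4πρ² dρ = 1 over the whole domain.
In 3D with spherical symmetry the volume element is 4πρ² dρ.
The integral (without the A² prefactor) comes out to π·λ^3.
Substituting λ = 0.928 gives A² = 0.3983, so A = 0.6311.

A ≈ 0.631 a₀^(-3/2)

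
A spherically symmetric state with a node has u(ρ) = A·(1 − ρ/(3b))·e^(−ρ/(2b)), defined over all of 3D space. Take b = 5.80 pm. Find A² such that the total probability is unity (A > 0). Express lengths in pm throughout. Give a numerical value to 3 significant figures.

Normalization requires ∫|u|² 4πρ² dρ = 1, integrated from 0 to ∞.
∫|u|² 4πρ² dρ = A²·(8·π·b^3/3).
Setting this equal to 1 gives A² = 1/(8·π·b^3/3).
Substituting b = 5.80 gives A² = 0.0006118, so A = 0.02473.

A^2 ≈ 0.000612 pm^(-3)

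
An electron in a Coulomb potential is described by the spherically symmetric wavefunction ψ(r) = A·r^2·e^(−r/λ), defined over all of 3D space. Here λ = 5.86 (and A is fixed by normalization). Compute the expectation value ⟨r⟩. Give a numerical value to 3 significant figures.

⟨r⟩ ≈ 20.5

By definition ⟨r⟩ = ∫ r |ψ(r)|² 4πr² dr.
With ∫₀^∞ r^7 e^(−αr) dr = 7!/α^8, since the A² factors cancel between numerator and denominator, ⟨r⟩ = 7·λ/2.
With λ = 5.86, ⟨r⟩ = 20.51.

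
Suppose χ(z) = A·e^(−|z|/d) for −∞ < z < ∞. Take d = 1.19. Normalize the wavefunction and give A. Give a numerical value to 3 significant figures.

A ≈ 0.917

Normalization requires ∫|χ|² dz = 1, integrated from −∞ to ∞.
With ∫₀^∞ z^0 e^(−αz) dz = 0!/α^1, the integral (without the A² prefactor) comes out to d.
Hence A² = 1/[d].
Substituting d = 1.19 gives A² = 0.8403, so A = 0.9167.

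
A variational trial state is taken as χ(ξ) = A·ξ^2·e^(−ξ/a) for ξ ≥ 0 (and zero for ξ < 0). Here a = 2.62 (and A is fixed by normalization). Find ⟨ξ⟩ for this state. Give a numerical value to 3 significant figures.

⟨ξ⟩ = ∫ ξ |χ|² dξ over the full domain.
Using ∫₀^∞ ξⁿ e^(−αξ) dξ = n!/αⁿ⁺¹, since the A² factors cancel between numerator and denominator, ⟨ξ⟩ = 5·a/2.
Putting a = 2.62 gives 6.550.

⟨ξ⟩ ≈ 6.55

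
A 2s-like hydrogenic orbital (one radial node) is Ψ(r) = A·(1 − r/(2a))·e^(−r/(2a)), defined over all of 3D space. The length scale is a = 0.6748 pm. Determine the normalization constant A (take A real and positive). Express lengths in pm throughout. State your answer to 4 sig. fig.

The normalization condition is ∫|Ψ|² 4πr² dr = 1 from 0 to ∞.
With ∫₀^∞ r^4 e^(−αr) dr = 4!/α^5, the integral (without the A² prefactor) comes out to 8·π·a^3.
So A² = (8·π·a^3)^(−1).
With a = 0.6748: A² = 0.12949 and A = 0.35985.

A ≈ 0.3598 pm^(-3/2)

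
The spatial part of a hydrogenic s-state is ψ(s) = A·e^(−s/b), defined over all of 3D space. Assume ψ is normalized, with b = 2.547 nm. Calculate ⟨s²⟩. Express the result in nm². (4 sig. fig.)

⟨s^2⟩ ≈ 19.46 nm^2

The expectation value is the |ψ|²-weighted average of s^2: ∫ s^2|ψ|² 4πs² ds.
Evaluating both integrals, ⟨s²⟩ = 3·b^2.
With b = 2.547, ⟨s^2⟩ = 19.462.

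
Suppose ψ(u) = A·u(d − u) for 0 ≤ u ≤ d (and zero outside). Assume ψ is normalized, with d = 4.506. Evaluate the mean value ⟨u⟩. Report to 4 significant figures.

By definition ⟨u⟩ = ∫ u |ψ(u)|² du.
Since the A² factors cancel between numerator and denominator, ⟨u⟩ = d/2.
With d = 4.506, ⟨u⟩ = 2.2530.

⟨u⟩ ≈ 2.253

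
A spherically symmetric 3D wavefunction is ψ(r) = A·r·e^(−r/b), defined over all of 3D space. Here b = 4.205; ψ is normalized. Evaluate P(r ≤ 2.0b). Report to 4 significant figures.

P = ∫ |ψ|² 4πr² dr over r ≤ 2.0b.
Normalization gives A² = 1/(3·π·b^5).
In terms of u = r/b (A², 4π and the length scale all cancel between numerator and denominator), P = [∫_{0}^{2.0} u^4·e^(-2·u) du] / [∫_{0}^{∞} u^4·e^(-2·u) du].
An antiderivative of u^4·e^(-2·u) is -(u^4/2 + u^3 + 3·u^2/2 + 3·u/2 + 3/4)·e^(-2·u); evaluating from 0 to 2.0 gives 3/4 - 103·e^(-4)/4, while the full integral is 3/4.
This evaluates to P = 0.37116.

P ≈ 0.3712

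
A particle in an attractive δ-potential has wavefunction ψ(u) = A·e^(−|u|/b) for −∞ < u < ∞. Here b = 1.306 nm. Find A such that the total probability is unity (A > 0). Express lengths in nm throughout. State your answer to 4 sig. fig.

A ≈ 0.8750 nm^(-1/2)

We need A² ∫|f|² du = 1, taking the integral from −∞ to ∞.
With ψ = A·e^(−|u|/b), the integral evaluates to A²·[b].
With b = 1.306: A² = 0.76570 and A = 0.87504.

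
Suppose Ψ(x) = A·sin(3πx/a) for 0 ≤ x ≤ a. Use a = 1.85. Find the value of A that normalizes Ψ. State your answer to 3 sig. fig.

A ≈ 1.04

The normalization condition is ∫|Ψ|² dx = 1 from 0 to a.
With ∫₀^a sin²(nπx/a) dx = a/2, the integral (without the A² prefactor) comes out to a/2.
Setting this equal to 1 gives A² = 1/(a/2).
With a = 1.85: A² = 1.081 and A = 1.040.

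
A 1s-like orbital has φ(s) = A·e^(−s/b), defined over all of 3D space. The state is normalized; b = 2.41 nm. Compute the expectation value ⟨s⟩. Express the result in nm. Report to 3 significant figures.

⟨s⟩ ≈ 3.62 nm

By definition ⟨s⟩ = ∫ s |φ(s)|² 4πs² ds.
Using ∫₀^∞ sⁿ e^(−αs) ds = n!/αⁿ⁺¹, the ratio of the moment integral to the normalization integral gives ⟨s⟩ = 3·b/2.
Putting b = 2.41 gives 3.615.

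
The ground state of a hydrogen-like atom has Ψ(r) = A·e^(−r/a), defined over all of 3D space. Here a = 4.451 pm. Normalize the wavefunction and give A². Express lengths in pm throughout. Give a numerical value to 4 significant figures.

A^2 ≈ 0.003610 pm^(-3)

The normalization condition is ∫|Ψ|² 4πr² dr = 1 from 0 to ∞.
(Spherical symmetry: dV = 4πr² dr.)
The integral (without the A² prefactor) comes out to π·a^3.
Setting this equal to 1 gives A² = 1/(π·a^3).
Substituting a = 4.451 gives A² = 0.0036098, so A = 0.060081.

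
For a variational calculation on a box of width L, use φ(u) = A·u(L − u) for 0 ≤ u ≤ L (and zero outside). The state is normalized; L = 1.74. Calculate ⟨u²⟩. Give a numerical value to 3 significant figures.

⟨u^2⟩ ≈ 0.865

⟨u²⟩ = ∫ u^2 |φ|² du over the full domain.
Expanding the polynomial and integrating term by term, since the A² factors cancel between numerator and denominator, ⟨u²⟩ = 2·L^2/7.
With L = 1.74, ⟨u^2⟩ = 0.8650.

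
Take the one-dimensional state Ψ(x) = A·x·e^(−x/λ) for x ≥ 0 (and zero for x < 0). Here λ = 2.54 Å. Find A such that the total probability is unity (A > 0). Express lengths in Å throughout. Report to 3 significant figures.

The normalization condition is ∫|Ψ|² dx = 1 from 0 to ∞.
Recall ∫₀^∞ x^m e^(−x/β) dx = m!·β^(m+1), the integral (without the A² prefactor) comes out to λ^3/4.
Setting this equal to 1 gives A² = 1/(λ^3/4).
With λ = 2.54: A² = 0.2441 and A = 0.4941.

A ≈ 0.494 Å^(-3/2)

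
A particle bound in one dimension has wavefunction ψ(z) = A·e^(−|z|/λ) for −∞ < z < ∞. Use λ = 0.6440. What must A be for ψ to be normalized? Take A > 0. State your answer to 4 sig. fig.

A ≈ 1.246

We need A² ∫|f|² dz = 1, taking the integral from −∞ to ∞.
Carrying out the integral gives A² · λ.
With λ = 0.6440: A² = 1.5528 and A = 1.2461.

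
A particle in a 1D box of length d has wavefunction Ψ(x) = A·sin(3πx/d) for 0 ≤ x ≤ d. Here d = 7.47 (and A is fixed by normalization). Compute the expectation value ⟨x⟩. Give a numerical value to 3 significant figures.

⟨x⟩ = ∫ x |Ψ|² dx over the full domain.
Evaluating both integrals, ⟨x⟩ = d/2.
Putting d = 7.47 gives 3.735.

⟨x⟩ ≈ 3.74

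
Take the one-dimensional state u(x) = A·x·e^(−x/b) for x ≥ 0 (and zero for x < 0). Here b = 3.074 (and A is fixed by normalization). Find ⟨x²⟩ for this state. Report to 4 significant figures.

⟨x^2⟩ ≈ 28.35

⟨x²⟩ = ∫ x^2 |u|² dx over the full domain.
Recall ∫₀^∞ x^m e^(−x/β) dx = m!·β^(m+1), since the A² factors cancel between numerator and denominator, ⟨x²⟩ = 3·b^2.
With b = 3.074, ⟨x^2⟩ = 28.348.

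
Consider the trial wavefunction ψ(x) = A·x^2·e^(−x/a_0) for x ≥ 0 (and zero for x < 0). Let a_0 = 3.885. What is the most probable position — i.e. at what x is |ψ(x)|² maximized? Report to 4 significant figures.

x ≈ 7.770

Differentiate |ψ(x)|² with respect to x and set to zero.
Solving yields x = 2·a_0.
With a_0 = 3.885, the most probable position is 7.7700.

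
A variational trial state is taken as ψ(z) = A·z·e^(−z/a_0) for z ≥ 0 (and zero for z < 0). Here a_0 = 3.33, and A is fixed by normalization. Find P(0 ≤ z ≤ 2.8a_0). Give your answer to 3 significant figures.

P ≈ 0.918

The probability is P = ∫ |ψ|² dz over [0, 2.8a_0].
With A² fixed by ∫|ψ|² = 1, i.e. A² = (a_0^3/4)^(−1), substitute and integrate.
Let u = z/a_0; then A² and the length scale cancel, so P = ∫_{0}^{2.8} u^2·e^(-2·u) du ÷ ∫_{0}^{∞} u^2·e^(-2·u) du.
An antiderivative of u^2·e^(-2·u) is -(2·u^2 + 2·u + 1)·e^(-2·u)/4; evaluating from 0 to 2.8 gives 1/4 - 557·e^(-28/5)/100, while the full integral is 1/4.
The result is P = 0.9176.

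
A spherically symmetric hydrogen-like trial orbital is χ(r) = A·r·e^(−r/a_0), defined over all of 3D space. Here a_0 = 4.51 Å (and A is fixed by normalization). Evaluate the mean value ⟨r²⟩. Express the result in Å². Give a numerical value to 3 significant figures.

By definition ⟨r²⟩ = ∫ r^2 |χ(r)|² 4πr² dr.
The ratio of the moment integral to the normalization integral gives ⟨r²⟩ = 15·a_0^2/2.
Putting a_0 = 4.51 gives 152.6.

⟨r^2⟩ ≈ 153 Å^2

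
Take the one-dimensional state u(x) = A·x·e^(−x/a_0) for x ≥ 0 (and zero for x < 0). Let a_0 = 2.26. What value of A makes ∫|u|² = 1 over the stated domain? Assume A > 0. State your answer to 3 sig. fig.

We need A² ∫|f|² dx = 1, taking the integral from 0 to ∞.
Using ∫₀^∞ xⁿ e^(−αx) dx = n!/αⁿ⁺¹, ∫|u|² dx = A²·(a_0^3/4).
So A² = (a_0^3/4)^(−1).
Substituting a_0 = 2.26 gives A² = 0.3465, so A = 0.5887.

A ≈ 0.589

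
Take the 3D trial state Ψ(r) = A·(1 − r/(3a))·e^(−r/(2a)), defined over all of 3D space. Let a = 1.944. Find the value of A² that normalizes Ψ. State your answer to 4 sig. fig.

We need A² ∫|f|² 4πr² dr = 1, taking the integral from 0 to ∞.
The angular integral contributes 4π, leaving ∫₀^∞ r²|Ψ|² dr.
The integral (without the A² prefactor) comes out to 8·π·a^3/3.
Hence A² = 1/[8·π·a^3/3].
Plugging in a = 1.944 yields A = 0.12747.

A^2 ≈ 0.01625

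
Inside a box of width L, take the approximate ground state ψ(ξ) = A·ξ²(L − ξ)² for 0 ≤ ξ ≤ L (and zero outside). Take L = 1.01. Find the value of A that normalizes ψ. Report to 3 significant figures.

Normalization requires ∫|ψ|² dξ = 1, integrated from 0 to L.
Expanding the polynomial and integrating term by term, ∫|ψ|² dξ = A²·(L^9/630).
With L = 1.01: A² = 576.0 and A = 24.00.

A ≈ 24.0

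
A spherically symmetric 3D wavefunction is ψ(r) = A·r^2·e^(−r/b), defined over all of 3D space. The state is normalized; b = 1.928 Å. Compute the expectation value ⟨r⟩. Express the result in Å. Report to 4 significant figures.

By definition ⟨r⟩ = ∫ r |ψ(r)|² 4πr² dr.
The ratio of the moment integral to the normalization integral gives ⟨r⟩ = 7·b/2.
With b = 1.928, ⟨r⟩ = 6.7480.

⟨r⟩ ≈ 6.748 Å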